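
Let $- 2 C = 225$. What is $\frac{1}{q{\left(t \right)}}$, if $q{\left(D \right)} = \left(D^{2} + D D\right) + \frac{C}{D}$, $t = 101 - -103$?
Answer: $\frac{136}{11319477} \approx 1.2015 \cdot 10^{-5}$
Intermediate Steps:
$C = - \frac{225}{2}$ ($C = \left(- \frac{1}{2}\right) 225 = - \frac{225}{2} \approx -112.5$)
$t = 204$ ($t = 101 + 103 = 204$)
$q{\left(D \right)} = 2 D^{2} - \frac{225}{2 D}$ ($q{\left(D \right)} = \left(D^{2} + D D\right) - \frac{225}{2 D} = \left(D^{2} + D^{2}\right) - \frac{225}{2 D} = 2 D^{2} - \frac{225}{2 D}$)
$\frac{1}{q{\left(t \right)}} = \frac{1}{\frac{1}{2} \cdot \frac{1}{204} \left(-225 + 4 \cdot 204^{3}\right)} = \frac{1}{\frac{1}{2} \cdot \frac{1}{204} \left(-225 + 4 \cdot 8489664\right)} = \frac{1}{\frac{1}{2} \cdot \frac{1}{204} \left(-225 + 33958656\right)} = \frac{1}{\frac{1}{2} \cdot \frac{1}{204} \cdot 33958431} = \frac{1}{\frac{11319477}{136}} = \frac{136}{11319477}$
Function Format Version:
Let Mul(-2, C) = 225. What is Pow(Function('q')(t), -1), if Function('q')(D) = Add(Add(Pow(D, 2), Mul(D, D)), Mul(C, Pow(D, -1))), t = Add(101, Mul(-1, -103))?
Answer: Rational(136, 11319477) ≈ 1.2015e-5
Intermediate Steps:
C = Rational(-225, 2) (C = Mul(Rational(-1, 2), 225) = Rational(-225, 2) ≈ -112.50)
t = 204 (t = Add(101, 103) = 204)
Function('q')(D) = Add(Mul(2, Pow(D, 2)), Mul(Rational(-225, 2), Pow(D, -1))) (Function('q')(D) = Add(Add(Pow(D, 2), Mul(D, D)), Mul(Rational(-225, 2), Pow(D, -1))) = Add(Add(Pow(D, 2), Pow(D, 2)), Mul(Rational(-225, 2), Pow(D, -1))) = Add(Mul(2, Pow(D, 2)), Mul(Rational(-225, 2), Pow(D, -1))))
Pow(Function('q')(t), -1) = Pow(Mul(Rational(1, 2), Pow(204, -1), Add(-225, Mul(4, Pow(204, 3)))), -1) = Pow(Mul(Rational(1, 2), Rational(1, 204), Add(-225, Mul(4, 8489664))), -1) = Pow(Mul(Rational(1, 2), Rational(1, 204), Add(-225, 33958656)), -1) = Pow(Mul(Rational(1, 2), Rational(1, 204), 33958431), -1) = Pow(Rational(11319477, 136), -1) = Rational(136, 11319477)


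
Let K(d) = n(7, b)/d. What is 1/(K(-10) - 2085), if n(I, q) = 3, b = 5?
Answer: -10/20853 ≈ -0.00047955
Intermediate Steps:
K(d) = 3/d
1/(K(-10) - 2085) = 1/(3/(-10) - 2085) = 1/(3*(-⅒) - 2085) = 1/(-3/10 - 2085) = 1/(-20853/10) = -10/20853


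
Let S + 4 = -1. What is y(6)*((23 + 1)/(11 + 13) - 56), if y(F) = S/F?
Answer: 275/6 ≈ 45.833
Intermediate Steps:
S = -5 (S = -4 - 1 = -5)
y(F) = -5/F
y(6)*((23 + 1)/(11 + 13) - 56) = (-5/6)*((23 + 1)/(11 + 13) - 56) = (-5*1/6)*(24/24 - 56) = -5*(24*(1/24) - 56)/6 = -5*(1 - 56)/6 = -5/6*(-55) = 275/6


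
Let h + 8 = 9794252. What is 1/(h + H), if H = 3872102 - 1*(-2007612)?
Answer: 1/15673958 ≈ 6.3800e-8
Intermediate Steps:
H = 5879714 (H = 3872102 + 2007612 = 5879714)
h = 9794244 (h = -8 + 9794252 = 9794244)
1/(h + H) = 1/(9794244 + 5879714) = 1/15673958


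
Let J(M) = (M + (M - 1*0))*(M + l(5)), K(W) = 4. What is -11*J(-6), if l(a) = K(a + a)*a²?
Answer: 12408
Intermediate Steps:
l(a) = 4*a²
J(M) = 2*M*(100 + M) (J(M) = (M + (M - 1*0))*(M + 4*5²) = (M + (M + 0))*(M + 4*25) = (M + M)*(M + 100) = (2*M)*(100 + M) = 2*M*(100 + M))
-11*J(-6) = -22*(-6)*(100 - 6) = -22*(-6)*94 = -11*(-1128) = 12408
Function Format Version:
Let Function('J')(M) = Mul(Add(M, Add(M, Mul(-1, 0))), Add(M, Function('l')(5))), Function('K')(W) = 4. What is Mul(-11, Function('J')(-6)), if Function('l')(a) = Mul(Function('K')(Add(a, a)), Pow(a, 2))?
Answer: 12408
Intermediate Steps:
Function('l')(a) = Mul(4, Pow(a, 2))
Function('J')(M) = Mul(2, M, Add(100, M)) (Function('J')(M) = Mul(Add(M, Add(M, Mul(-1, 0))), Add(M, Mul(4, Pow(5, 2)))) = Mul(Add(M, Add(M, 0)), Add(M, Mul(4, 25))) = Mul(Add(M, M), Add(M, 100)) = Mul(Mul(2, M), Add(100, M)) = Mul(2, M, Add(100, M)))
Mul(-11, Function('J')(-6)) = Mul(-11, Mul(2, -6, Add(100, -6))) = Mul(-11, Mul(2, -6, 94)) = Mul(-11, -1128) = 12408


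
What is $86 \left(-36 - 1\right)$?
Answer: $-3182$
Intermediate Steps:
$86 \left(-36 - 1\right) = 86 \left(-37\right) = -3182$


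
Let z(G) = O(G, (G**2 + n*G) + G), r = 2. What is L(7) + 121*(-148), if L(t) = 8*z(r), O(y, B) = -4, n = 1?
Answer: -17940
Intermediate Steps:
z(G) = -4
L(t) = -32 (L(t) = 8*(-4) = -32)
L(7) + 121*(-148) = -32 + 121*(-148) = -32 - 17908 = -17940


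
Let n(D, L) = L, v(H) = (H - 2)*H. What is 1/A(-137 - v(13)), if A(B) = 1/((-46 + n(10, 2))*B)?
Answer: 12320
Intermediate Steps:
v(H) = H*(-2 + H) (v(H) = (-2 + H)*H = H*(-2 + H))
A(B) = -1/(44*B) (A(B) = 1/((-46 + 2)*B) = 1/((-44)*B) = -1/(44*B))
1/A(-137 - v(13)) = 1/(-1/(44*(-137 - 13*(-2 + 13)))) = 1/(-1/(44*(-137 - 13*11))) = 1/(-1/(44*(-137 - 1*143))) = 1/(-1/(44*(-137 - 143))) = 1/(-1/44/(-280)) = 1/(-1/44*(-1/280)) = 1/(1/12320) = 12320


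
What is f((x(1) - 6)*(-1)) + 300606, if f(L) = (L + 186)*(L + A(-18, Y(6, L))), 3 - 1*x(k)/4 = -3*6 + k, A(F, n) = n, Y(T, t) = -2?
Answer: 292094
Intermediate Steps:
x(k) = 84 - 4*k (x(k) = 12 - 4*(-3*6 + k) = 12 - 4*(-18 + k) = 12 + (72 - 4*k) = 84 - 4*k)
f(L) = (-2 + L)*(186 + L) (f(L) = (L + 186)*(L - 2) = (186 + L)*(-2 + L) = (-2 + L)*(186 + L))
f((x(1) - 6)*(-1)) + 300606 = (-372 + (((84 - 4*1) - 6)*(-1))² + 184*(((84 - 4*1) - 6)*(-1))) + 300606 = (-372 + (((84 - 4) - 6)*(-1))² + 184*(((84 - 4) - 6)*(-1))) + 300606 = (-372 + ((80 - 6)*(-1))² + 184*((80 - 6)*(-1))) + 300606 = (-372 + (74*(-1))² + 184*(74*(-1))) + 300606 = (-372 + (-74)² + 184*(-74)) + 300606 = (-372 + 5476 - 13616) + 300606 = -8512 + 300606 = 292094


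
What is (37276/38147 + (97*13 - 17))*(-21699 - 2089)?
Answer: -1129743121472/38147 ≈ -2.9616e+7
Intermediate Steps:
(37276/38147 + (97*13 - 17))*(-21699 - 2089) = (37276*(1/38147) + (1261 - 17))*(-23788) = (37276/38147 + 1244)*(-23788) = (47492144/38147)*(-23788) = -1129743121472/38147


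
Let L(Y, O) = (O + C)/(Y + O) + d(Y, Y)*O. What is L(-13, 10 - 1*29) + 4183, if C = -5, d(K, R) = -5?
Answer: 17115/4 ≈ 4278.8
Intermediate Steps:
L(Y, O) = -5*O + (-5 + O)/(O + Y) (L(Y, O) = (O - 5)/(Y + O) - 5*O = (-5 + O)/(O + Y) - 5*O = -5*O + (-5 + O)/(O + Y))
L(-13, 10 - 1*29) + 4183 = (-5 + (10 - 1*29) - 5*(10 - 1*29)² - 5*(10 - 1*29)*(-13))/((10 - 1*29) - 13) + 4183 = (-5 + (10 - 29) - 5*(10 - 29)² - 5*(10 - 29)*(-13))/((10 - 29) - 13) + 4183 = (-5 - 19 - 5*(-19)² - 5*(-19)*(-13))/(-19 - 13) + 4183 = (-5 - 19 - 5*361 - 1235)/(-32) + 4183 = -(-5 - 19 - 1805 - 1235)/32 + 4183 = -1/32*(-3064) + 4183 = 383/4 + 4183 = 17115/4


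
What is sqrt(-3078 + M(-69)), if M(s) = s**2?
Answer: 3*sqrt(187) ≈ 41.024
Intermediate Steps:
sqrt(-3078 + M(-69)) = sqrt(-3078 + (-69)**2) = sqrt(-3078 + 4761) = sqrt(1683) = 3*sqrt(187)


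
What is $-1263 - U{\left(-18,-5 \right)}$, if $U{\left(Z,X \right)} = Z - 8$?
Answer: $-1237$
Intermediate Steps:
$U{\left(Z,X \right)} = -8 + Z$ ($U{\left(Z,X \right)} = Z - 8 = -8 + Z$)
$-1263 - U{\left(-18,-5 \right)} = -1263 - \left(-8 - 18\right) = -1263 - -26 = -1263 + 26 = -1237$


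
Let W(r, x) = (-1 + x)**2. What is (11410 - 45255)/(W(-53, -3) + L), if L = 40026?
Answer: -33845/40042 ≈ -0.84524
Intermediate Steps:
(11410 - 45255)/(W(-53, -3) + L) = (11410 - 45255)/((-1 - 3)**2 + 40026) = -33845/((-4)**2 + 40026) = -33845/(16 + 40026) = -33845/40042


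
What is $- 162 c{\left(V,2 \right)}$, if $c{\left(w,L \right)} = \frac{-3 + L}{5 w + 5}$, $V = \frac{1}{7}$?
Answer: $\frac{567}{20} \approx 28.35$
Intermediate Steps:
$V = \frac{1}{7} \approx 0.14286$
$c{\left(w,L \right)} = \frac{-3 + L}{5 + 5 w}$
$- 162 c{\left(V,2 \right)} = - 162 \frac{-3 + 2}{5 \left(1 + \frac{1}{7}\right)} = - 162 \cdot \frac{1}{5} \frac{1}{\frac{8}{7}} \left(-1\right) = - 162 \cdot \frac{1}{5} \cdot \frac{7}{8} \left(-1\right) = \left(-162\right) \left(- \frac{7}{40}\right) = \frac{567}{20}$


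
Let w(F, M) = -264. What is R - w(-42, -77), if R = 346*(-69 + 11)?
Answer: -19804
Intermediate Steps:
R = -20068 (R = 346*(-58) = -20068)
R - w(-42, -77) = -20068 - 1*(-264) = -20068 + 264 = -19804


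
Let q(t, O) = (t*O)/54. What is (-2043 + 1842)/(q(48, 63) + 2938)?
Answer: -67/998 ≈ -0.067134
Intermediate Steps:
q(t, O) = O*t/54 (q(t, O) = (O*t)*(1/54) = O*t/54)
(-2043 + 1842)/(q(48, 63) + 2938) = (-2043 + 1842)/((1/54)*63*48 + 2938) = -201/(56 + 2938) = -201/2994 = -201*1/2994 = -67/998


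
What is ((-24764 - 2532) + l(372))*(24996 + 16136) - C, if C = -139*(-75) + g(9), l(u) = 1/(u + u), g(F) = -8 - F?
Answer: -208831392997/186 ≈ -1.1227e+9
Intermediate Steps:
l(u) = 1/(2*u)
C = 10408 (C = -139*(-75) + (-8 - 1*9) = 10425 + (-8 - 9) = 10425 - 17 = 10408)
((-24764 - 2532) + l(372))*(24996 + 16136) - C = ((-24764 - 2532) + (1/2)/372)*(24996 + 16136) - 1*10408 = (-27296 + (1/2)*(1/372))*41132 - 10408 = (-27296 + 1/744)*41132 - 10408 = -20308223/744*41132 - 10408 = -208829457109/186 - 10408 = -208831392997/186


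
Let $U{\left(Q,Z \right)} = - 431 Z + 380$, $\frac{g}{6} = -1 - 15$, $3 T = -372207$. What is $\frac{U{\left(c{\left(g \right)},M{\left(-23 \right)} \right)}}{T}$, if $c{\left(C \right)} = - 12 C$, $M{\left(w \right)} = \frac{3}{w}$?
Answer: $- \frac{10033}{2853587} \approx -0.0035159$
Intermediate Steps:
$T = -124069$ ($T = \frac{1}{3} \left(-372207\right) = -124069$)
$g = -96$ ($g = 6 \left(-1 - 15\right) = 6 \left(-16\right) = -96$)
$U{\left(Q,Z \right)} = 380 - 431 Z$
$\frac{U{\left(c{\left(g \right)},M{\left(-23 \right)} \right)}}{T} = \frac{380 - 431 \frac{3}{-23}}{-124069} = \left(380 - 431 \cdot 3 \left(- \frac{1}{23}\right)\right) \left(- \frac{1}{124069}\right) = \left(380 - - \frac{1293}{23}\right) \left(- \frac{1}{124069}\right) = \left(380 + \frac{1293}{23}\right) \left(- \frac{1}{124069}\right) = \frac{10033}{23} \left(- \frac{1}{124069}\right) = - \frac{10033}{2853587}$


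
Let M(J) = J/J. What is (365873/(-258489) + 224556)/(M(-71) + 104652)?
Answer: 58044890011/27051649317 ≈ 2.1457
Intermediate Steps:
M(J) = 1
(365873/(-258489) + 224556)/(M(-71) + 104652) = (365873/(-258489) + 224556)/(1 + 104652) = (365873*(-1/258489) + 224556)/104653 = (-365873/258489 + 224556)*(1/104653) = (58044890011/258489)*(1/104653) = 58044890011/27051649317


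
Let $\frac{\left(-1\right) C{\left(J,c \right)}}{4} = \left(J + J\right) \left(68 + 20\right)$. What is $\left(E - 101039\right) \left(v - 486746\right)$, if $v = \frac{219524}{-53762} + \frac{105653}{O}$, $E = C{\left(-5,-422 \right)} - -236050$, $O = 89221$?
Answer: $- \frac{161720268822711599205}{2398349701} \approx -6.743 \cdot 10^{10}$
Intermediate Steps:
$C{\left(J,c \right)} = - 704 J$ ($C{\left(J,c \right)} = - 4 \left(J + J\right) \left(68 + 20\right) = - 4 \cdot 2 J 88 = - 4 \cdot 176 J = - 704 J$)
$E = 239570$ ($E = \left(-704\right) \left(-5\right) - -236050 = 3520 + 236050 = 239570$)
$v = - \frac{6953017109}{2398349701}$ ($v = \frac{219524}{-53762} + \frac{105653}{89221} = 219524 \left(- \frac{1}{53762}\right) + 105653 \cdot \frac{1}{89221} = - \frac{109762}{26881} + \frac{105653}{89221} = - \frac{6953017109}{2398349701} \approx -2.8991$)
$\left(E - 101039\right) \left(v - 486746\right) = \left(239570 - 101039\right) \left(- \frac{6953017109}{2398349701} - 486746\right) = 138531 \left(- \frac{1167394076580055}{2398349701}\right) = - \frac{161720268822711599205}{2398349701}$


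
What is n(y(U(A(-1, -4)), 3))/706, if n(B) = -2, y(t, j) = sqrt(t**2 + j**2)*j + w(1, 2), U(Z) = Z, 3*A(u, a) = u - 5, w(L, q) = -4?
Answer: -1/353 ≈ -0.0028329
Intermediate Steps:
A(u, a) = -5/3 + u/3 (A(u, a) = (u - 5)/3 = (-5 + u)/3 = -5/3 + u/3)
y(t, j) = -4 + j*sqrt(j**2 + t**2) (y(t, j) = sqrt(t**2 + j**2)*j - 4 = sqrt(j**2 + t**2)*j - 4 = j*sqrt(j**2 + t**2) - 4 = -4 + j*sqrt(j**2 + t**2))
n(y(U(A(-1, -4)), 3))/706 = -2/706 = -2*1/706 = -1/353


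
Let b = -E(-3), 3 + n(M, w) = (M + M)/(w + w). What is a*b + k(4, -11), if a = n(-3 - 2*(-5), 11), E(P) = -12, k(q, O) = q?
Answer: -268/11 ≈ -24.364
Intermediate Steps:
n(M, w) = -3 + M/w (n(M, w) = -3 + (M + M)/(w + w) = -3 + (2*M)/((2*w)) = -3 + (2*M)*(1/(2*w)) = -3 + M/w)
b = 12 (b = -1*(-12) = 12)
a = -26/11 (a = -3 + (-3 - 2*(-5))/11 = -3 + (-3 + 10)*(1/11) = -3 + 7*(1/11) = -3 + 7/11 = -26/11 ≈ -2.3636)
a*b + k(4, -11) = -26/11*12 + 4 = -312/11 + 4 = -268/11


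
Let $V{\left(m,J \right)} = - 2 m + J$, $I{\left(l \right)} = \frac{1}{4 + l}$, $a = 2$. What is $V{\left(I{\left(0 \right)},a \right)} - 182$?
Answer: $- \frac{361}{2} \approx -180.5$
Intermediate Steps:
$V{\left(m,J \right)} = J - 2 m$
$V{\left(I{\left(0 \right)},a \right)} - 182 = \left(2 - \frac{2}{4 + 0}\right) - 182 = \left(2 - \frac{2}{4}\right) - 182 = \left(2 - \frac{1}{2}\right) - 182 = \frac{3}{2} - 182 = - \frac{361}{2}$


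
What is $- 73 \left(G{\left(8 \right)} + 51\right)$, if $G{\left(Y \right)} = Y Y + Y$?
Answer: $-8979$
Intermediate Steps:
$G{\left(Y \right)} = Y + Y^{2}$ ($G{\left(Y \right)} = Y^{2} + Y = Y + Y^{2}$)
$- 73 \left(G{\left(8 \right)} + 51\right) = - 73 \left(8 \left(1 + 8\right) + 51\right) = - 73 \left(8 \cdot 9 + 51\right) = - 73 \left(72 + 51\right) = \left(-73\right) 123 = -8979$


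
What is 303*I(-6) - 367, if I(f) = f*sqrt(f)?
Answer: -367 - 1818*I*sqrt(6) ≈ -367.0 - 4453.2*I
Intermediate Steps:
I(f) = f**(3/2)
303*I(-6) - 367 = 303*(-6)**(3/2) - 367 = 303*(-6*I*sqrt(6)) - 367 = -1818*I*sqrt(6) - 367 = -367 - 1818*I*sqrt(6)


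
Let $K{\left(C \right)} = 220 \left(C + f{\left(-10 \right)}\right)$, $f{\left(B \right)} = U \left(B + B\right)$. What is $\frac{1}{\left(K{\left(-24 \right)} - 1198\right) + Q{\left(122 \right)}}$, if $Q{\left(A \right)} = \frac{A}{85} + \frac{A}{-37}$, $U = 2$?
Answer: $- \frac{3145}{48055166} \approx -6.5446 \cdot 10^{-5}$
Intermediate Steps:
$f{\left(B \right)} = 4 B$ ($f{\left(B \right)} = 2 \left(B + B\right) = 2 \cdot 2 B = 4 B$)
$Q{\left(A \right)} = - \frac{48 A}{3145}$ ($Q{\left(A \right)} = A \frac{1}{85} + A \left(- \frac{1}{37}\right) = \frac{A}{85} - \frac{A}{37} = - \frac{48 A}{3145}$)
$K{\left(C \right)} = -8800 + 220 C$ ($K{\left(C \right)} = 220 \left(C + 4 \left(-10\right)\right) = 220 \left(C - 40\right) = 220 \left(-40 + C\right) = -8800 + 220 C$)
$\frac{1}{\left(K{\left(-24 \right)} - 1198\right) + Q{\left(122 \right)}} = \frac{1}{\left(\left(-8800 + 220 \left(-24\right)\right) - 1198\right) - \frac{5856}{3145}} = \frac{1}{\left(\left(-8800 - 5280\right) - 1198\right) - \frac{5856}{3145}} = \frac{1}{\left(-14080 - 1198\right) - \frac{5856}{3145}} = \frac{1}{-15278 - \frac{5856}{3145}} = \frac{1}{- \frac{48055166}{3145}} = - \frac{3145}{48055166}$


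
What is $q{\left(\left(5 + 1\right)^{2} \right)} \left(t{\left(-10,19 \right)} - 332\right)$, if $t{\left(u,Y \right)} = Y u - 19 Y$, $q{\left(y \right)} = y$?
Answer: $-31788$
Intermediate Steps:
$t{\left(u,Y \right)} = - 19 Y + Y u$
$q{\left(\left(5 + 1\right)^{2} \right)} \left(t{\left(-10,19 \right)} - 332\right) = \left(5 + 1\right)^{2} \left(19 \left(-19 - 10\right) - 332\right) = 6^{2} \left(19 \left(-29\right) - 332\right) = 36 \left(-551 - 332\right) = 36 \left(-883\right) = -31788$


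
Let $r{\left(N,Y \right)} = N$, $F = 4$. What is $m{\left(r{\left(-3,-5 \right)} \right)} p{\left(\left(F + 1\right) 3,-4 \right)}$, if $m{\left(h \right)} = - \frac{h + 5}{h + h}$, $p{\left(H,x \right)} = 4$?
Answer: $\frac{4}{3} \approx 1.3333$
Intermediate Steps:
$m{\left(h \right)} = - \frac{5 + h}{2 h}$
$m{\left(r{\left(-3,-5 \right)} \right)} p{\left(\left(F + 1\right) 3,-4 \right)} = \frac{-5 - -3}{2 \left(-3\right)} 4 = \frac{1}{2} \left(- \frac{1}{3}\right) \left(-5 + 3\right) 4 = \frac{1}{2} \left(- \frac{1}{3}\right) \left(-2\right) 4 = \frac{1}{3} \cdot 4 = \frac{4}{3}$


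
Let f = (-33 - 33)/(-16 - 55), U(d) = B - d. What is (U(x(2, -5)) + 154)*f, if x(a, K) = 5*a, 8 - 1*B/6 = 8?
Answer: 9504/71 ≈ 133.86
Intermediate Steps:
B = 0 (B = 48 - 6*8 = 48 - 48 = 0)
U(d) = -d (U(d) = 0 - d = -d)
f = 66/71 (f = -66/(-71) = -66*(-1/71) = 66/71 ≈ 0.92958)
(U(x(2, -5)) + 154)*f = (-5*2 + 154)*(66/71) = (-1*10 + 154)*(66/71) = (-10 + 154)*(66/71) = 144*(66/71) = 9504/71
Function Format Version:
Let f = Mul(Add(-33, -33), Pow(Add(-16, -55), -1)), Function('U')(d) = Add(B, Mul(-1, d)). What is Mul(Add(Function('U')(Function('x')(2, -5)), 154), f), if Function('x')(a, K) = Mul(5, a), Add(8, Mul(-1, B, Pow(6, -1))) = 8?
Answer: Rational(9504, 71) ≈ 133.86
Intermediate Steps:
B = 0 (B = Add(48, Mul(-6, 8)) = Add(48, -48) = 0)
Function('U')(d) = Mul(-1, d) (Function('U')(d) = Add(0, Mul(-1, d)) = Mul(-1, d))
f = Rational(66, 71) (f = Mul(-66, Pow(-71, -1)) = Mul(-66, Rational(-1, 71)) = Rational(66, 71) ≈ 0.92958)
Mul(Add(Function('U')(Function('x')(2, -5)), 154), f) = Mul(Add(Mul(-1, Mul(5, 2)), 154), Rational(66, 71)) = Mul(Add(Mul(-1, 10), 154), Rational(66, 71)) = Mul(Add(-10, 154), Rational(66, 71)) = Mul(144, Rational(66, 71)) = Rational(9504, 71)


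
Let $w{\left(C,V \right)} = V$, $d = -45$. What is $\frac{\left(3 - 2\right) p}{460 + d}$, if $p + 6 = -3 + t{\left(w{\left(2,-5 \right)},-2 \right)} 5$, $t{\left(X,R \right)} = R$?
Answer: $- \frac{19}{415} \approx -0.045783$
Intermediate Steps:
$p = -19$ ($p = -6 - 13 = -19$)
$\frac{\left(3 - 2\right) p}{460 + d} = \frac{\left(3 - 2\right) \left(-19\right)}{460 - 45} = \frac{1 \left(-19\right)}{415} = \left(-19\right) \frac{1}{415} = - \frac{19}{415}$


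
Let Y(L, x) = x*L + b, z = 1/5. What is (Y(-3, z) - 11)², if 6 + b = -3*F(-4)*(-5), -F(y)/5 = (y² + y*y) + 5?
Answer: 194965369/25 ≈ 7.7986e+6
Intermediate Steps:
F(y) = -25 - 10*y² (F(y) = -5*((y² + y*y) + 5) = -5*((y² + y²) + 5) = -5*(2*y² + 5) = -5*(5 + 2*y²) = -25 - 10*y²)
z = ⅕ ≈ 0.20000
b = -2781 (b = -6 - 3*(-25 - 10*(-4)²)*(-5) = -6 - 3*(-25 - 10*16)*(-5) = -6 - 3*(-25 - 160)*(-5) = -6 - 3*(-185)*(-5) = -6 + 555*(-5) = -6 - 2775 = -2781)
Y(L, x) = -2781 + L*x (Y(L, x) = x*L - 2781 = L*x - 2781 = -2781 + L*x)
(Y(-3, z) - 11)² = ((-2781 - 3*⅕) - 11)² = ((-2781 - ⅗) - 11)² = (-13908/5 - 11)² = (-13963/5)² = 194965369/25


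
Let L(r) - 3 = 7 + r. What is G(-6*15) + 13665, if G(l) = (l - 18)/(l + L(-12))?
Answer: 314322/23 ≈ 13666.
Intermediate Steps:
L(r) = 10 + r (L(r) = 3 + (7 + r) = 10 + r)
G(l) = (-18 + l)/(-2 + l) (G(l) = (l - 18)/(l + (10 - 12)) = (-18 + l)/(l - 2) = (-18 + l)/(-2 + l))
G(-6*15) + 13665 = (-18 - 6*15)/(-2 - 6*15) + 13665 = (-18 - 90)/(-2 - 90) + 13665 = -108/(-92) + 13665 = -1/92*(-108) + 13665 = 27/23 + 13665 = 314322/23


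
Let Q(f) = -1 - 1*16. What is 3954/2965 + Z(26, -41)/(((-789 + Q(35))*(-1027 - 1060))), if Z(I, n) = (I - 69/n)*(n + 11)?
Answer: 136297283829/102243580465 ≈ 1.3331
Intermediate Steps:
Q(f) = -17 (Q(f) = -1 - 16 = -17)
Z(I, n) = (11 + n)*(I - 69/n) (Z(I, n) = (I - 69/n)*(11 + n) = (11 + n)*(I - 69/n))
3954/2965 + Z(26, -41)/(((-789 + Q(35))*(-1027 - 1060))) = 3954/2965 + (-69 - 759/(-41) + 11*26 + 26*(-41))/(((-789 - 17)*(-1027 - 1060))) = 3954*(1/2965) + (-69 - 759*(-1/41) + 286 - 1066)/((-806*(-2087))) = 3954/2965 + (-69 + 759/41 + 286 - 1066)/1682122 = 3954/2965 - 34050/41*1/1682122 = 3954/2965 - 17025/34483501 = 136297283829/102243580465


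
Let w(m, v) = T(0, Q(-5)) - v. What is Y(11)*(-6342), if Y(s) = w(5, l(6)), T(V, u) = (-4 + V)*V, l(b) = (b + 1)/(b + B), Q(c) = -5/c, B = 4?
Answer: 22197/5 ≈ 4439.4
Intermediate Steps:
l(b) = (1 + b)/(4 + b) (l(b) = (b + 1)/(b + 4) = (1 + b)/(4 + b))
T(V, u) = V*(-4 + V)
w(m, v) = -v (w(m, v) = 0*(-4 + 0) - v = 0*(-4) - v = 0 - v = -v)
Y(s) = -7/10 (Y(s) = -(1 + 6)/(4 + 6) = -7/10)
Y(11)*(-6342) = -7/10*(-6342) = 22197/5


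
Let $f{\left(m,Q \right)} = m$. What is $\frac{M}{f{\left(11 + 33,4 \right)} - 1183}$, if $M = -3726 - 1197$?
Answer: $\frac{4923}{1139} \approx 4.3222$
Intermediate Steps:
$M = -4923$ ($M = -3726 - 1197 = -4923$)
$\frac{M}{f{\left(11 + 33,4 \right)} - 1183} = - \frac{4923}{\left(11 + 33\right) - 1183} = - \frac{4923}{44 - 1183} = - \frac{4923}{-1139} = \left(-4923\right) \left(- \frac{1}{1139}\right) = \frac{4923}{1139}$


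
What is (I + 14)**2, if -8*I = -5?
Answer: 13689/64 ≈ 213.89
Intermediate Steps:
I = 5/8 (I = -1/8*(-5) = 5/8 ≈ 0.62500)
(I + 14)**2 = (5/8 + 14)**2 = (117/8)**2 = 13689/64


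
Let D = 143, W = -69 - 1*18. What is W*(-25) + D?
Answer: 2318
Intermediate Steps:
W = -87 (W = -69 - 18 = -87)
W*(-25) + D = -87*(-25) + 143 = 2175 + 143 = 2318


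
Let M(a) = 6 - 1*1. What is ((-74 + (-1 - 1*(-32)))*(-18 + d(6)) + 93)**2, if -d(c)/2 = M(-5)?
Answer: 1682209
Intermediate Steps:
M(a) = 5 (M(a) = 6 - 1 = 5)
d(c) = -10 (d(c) = -2*5 = -10)
((-74 + (-1 - 1*(-32)))*(-18 + d(6)) + 93)**2 = ((-74 + (-1 - 1*(-32)))*(-18 - 10) + 93)**2 = ((-74 + (-1 + 32))*(-28) + 93)**2 = ((-74 + 31)*(-28) + 93)**2 = (-43*(-28) + 93)**2 = (1204 + 93)**2 = 1297**2 = 1682209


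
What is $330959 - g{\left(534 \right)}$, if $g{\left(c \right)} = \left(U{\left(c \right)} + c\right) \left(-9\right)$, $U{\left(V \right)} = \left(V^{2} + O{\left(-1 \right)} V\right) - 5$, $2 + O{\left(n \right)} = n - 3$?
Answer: $2873288$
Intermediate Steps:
$O{\left(n \right)} = -5 + n$ ($O{\left(n \right)} = -2 + \left(n - 3\right) = -2 + \left(-3 + n\right) = -5 + n$)
$U{\left(V \right)} = -5 + V^{2} - 6 V$ ($U{\left(V \right)} = \left(V^{2} + \left(-5 - 1\right) V\right) - 5 = \left(V^{2} - 6 V\right) - 5 = -5 + V^{2} - 6 V$)
$g{\left(c \right)} = 45 - 9 c^{2} + 45 c$ ($g{\left(c \right)} = \left(\left(-5 + c^{2} - 6 c\right) + c\right) \left(-9\right) = \left(-5 + c^{2} - 5 c\right) \left(-9\right) = 45 - 9 c^{2} + 45 c$)
$330959 - g{\left(534 \right)} = 330959 - \left(45 - 9 \cdot 534^{2} + 45 \cdot 534\right) = 330959 - \left(45 - 2566404 + 24030\right) = 330959 - -2542329 = 330959 + 2542329 = 2873288$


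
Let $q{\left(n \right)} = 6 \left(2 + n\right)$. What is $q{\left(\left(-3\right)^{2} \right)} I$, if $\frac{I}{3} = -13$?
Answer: $-2574$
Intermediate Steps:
$I = -39$ ($I = 3 \left(-13\right) = -39$)
$q{\left(n \right)} = 12 + 6 n$
$q{\left(\left(-3\right)^{2} \right)} I = \left(12 + 6 \left(-3\right)^{2}\right) \left(-39\right) = \left(12 + 6 \cdot 9\right) \left(-39\right) = \left(12 + 54\right) \left(-39\right) = 66 \left(-39\right) = -2574$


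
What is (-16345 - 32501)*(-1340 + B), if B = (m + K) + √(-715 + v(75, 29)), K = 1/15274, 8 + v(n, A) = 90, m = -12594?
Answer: 742556595435/1091 - 48846*I*√633 ≈ 6.8062e+8 - 1.2289e+6*I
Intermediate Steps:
v(n, A) = 82 (v(n, A) = -8 + 90 = 82)
K = 1/15274 ≈ 6.5471e-5
B = -192360755/15274 + I*√633 (B = (-12594 + 1/15274) + √(-715 + 82) = -192360755/15274 + √(-633) = -192360755/15274 + I*√633 ≈ -12594.0 + 25.159*I)
(-16345 - 32501)*(-1340 + B) = (-16345 - 32501)*(-1340 + (-192360755/15274 + I*√633)) = -48846*(-212827915/15274 + I*√633) = 742556595435/1091 - 48846*I*√633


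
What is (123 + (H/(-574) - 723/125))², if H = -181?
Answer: 71113347034129/5148062500 ≈ 13814.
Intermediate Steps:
(123 + (H/(-574) - 723/125))² = (123 + (-181/(-574) - 723/125))² = (123 + (-181*(-1/574) - 723*1/125))² = (123 + (181/574 - 723/125))² = (123 - 392377/71750)² = (8432873/71750)² = 71113347034129/5148062500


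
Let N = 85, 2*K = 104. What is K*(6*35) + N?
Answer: 11005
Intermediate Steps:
K = 52 (K = (½)*104 = 52)
K*(6*35) + N = 52*(6*35) + 85 = 52*210 + 85 = 10920 + 85 = 11005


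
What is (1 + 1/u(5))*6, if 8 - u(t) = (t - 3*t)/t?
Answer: 33/5 ≈ 6.6000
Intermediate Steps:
u(t) = 10 (u(t) = 8 - (t - 3*t)/t = 8 - (-2*t)/t = 8 - 1*(-2) = 8 + 2 = 10)
(1 + 1/u(5))*6 = (1 + 1/10)*6 = (11/10)*6 = 33/5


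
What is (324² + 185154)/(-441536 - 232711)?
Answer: -96710/224749 ≈ -0.43030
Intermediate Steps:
(324² + 185154)/(-441536 - 232711) = (104976 + 185154)/(-674247) = 290130*(-1/674247) = -96710/224749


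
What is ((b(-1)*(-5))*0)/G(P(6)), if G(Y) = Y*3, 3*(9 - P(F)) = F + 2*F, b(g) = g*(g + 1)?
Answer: 0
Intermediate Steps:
b(g) = g*(1 + g)
P(F) = 9 - F (P(F) = 9 - (F + 2*F)/3 = 9 - F)
G(Y) = 3*Y
((b(-1)*(-5))*0)/G(P(6)) = ((-(1 - 1)*(-5))*0)/((3*(9 - 1*6))) = ((-1*0*(-5))*0)/((3*(9 - 6))) = ((0*(-5))*0)/((3*3)) = (0*0)/9 = 0*(⅑) = 0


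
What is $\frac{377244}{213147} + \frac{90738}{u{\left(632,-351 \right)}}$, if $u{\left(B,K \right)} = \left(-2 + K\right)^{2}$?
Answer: $\frac{7372058898}{2951114947} \approx 2.4981$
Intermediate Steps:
$\frac{377244}{213147} + \frac{90738}{u{\left(632,-351 \right)}} = \frac{377244}{213147} + \frac{90738}{\left(-2 - 351\right)^{2}} = 377244 \cdot \frac{1}{213147} + \frac{90738}{\left(-353\right)^{2}} = \frac{41916}{23683} + \frac{90738}{124609} = \frac{7372058898}{2951114947}$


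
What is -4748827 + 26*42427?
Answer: -3645725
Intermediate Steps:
-4748827 + 26*42427 = -4748827 + 1103102 = -3645725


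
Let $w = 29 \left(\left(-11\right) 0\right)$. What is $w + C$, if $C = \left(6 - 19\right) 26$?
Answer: $-338$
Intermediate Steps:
$w = 0$ ($w = 29 \cdot 0 = 0$)
$C = -338$ ($C = \left(-13\right) 26 = -338$)
$w + C = 0 - 338 = -338$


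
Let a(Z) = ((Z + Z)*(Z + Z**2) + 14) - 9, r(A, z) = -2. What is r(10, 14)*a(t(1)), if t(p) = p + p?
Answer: -58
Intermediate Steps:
t(p) = 2*p
a(Z) = 5 + 2*Z*(Z + Z**2) (a(Z) = ((2*Z)*(Z + Z**2) + 14) - 9 = (2*Z*(Z + Z**2) + 14) - 9 = (14 + 2*Z*(Z + Z**2)) - 9 = 5 + 2*Z*(Z + Z**2))
r(10, 14)*a(t(1)) = -2*(5 + 2*(2*1)**2 + 2*(2*1)**3) = -2*(5 + 2*2**2 + 2*2**3) = -2*(5 + 2*4 + 2*8) = -2*(5 + 8 + 16) = -2*29 = -58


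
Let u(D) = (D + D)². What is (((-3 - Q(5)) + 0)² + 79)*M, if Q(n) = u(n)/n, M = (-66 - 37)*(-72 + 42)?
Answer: 1878720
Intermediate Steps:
u(D) = 4*D² (u(D) = (2*D)² = 4*D²)
M = 3090 (M = -103*(-30) = 3090)
Q(n) = 4*n (Q(n) = (4*n²)/n = 4*n)
(((-3 - Q(5)) + 0)² + 79)*M = (((-3 - 4*5) + 0)² + 79)*3090 = (((-3 - 1*20) + 0)² + 79)*3090 = (((-3 - 20) + 0)² + 79)*3090 = ((-23 + 0)² + 79)*3090 = ((-23)² + 79)*3090 = (529 + 79)*3090 = 608*3090 = 1878720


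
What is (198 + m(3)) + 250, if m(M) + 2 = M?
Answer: 449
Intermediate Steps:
m(M) = -2 + M
(198 + m(3)) + 250 = (198 + (-2 + 3)) + 250 = (198 + 1) + 250 = 199 + 250 = 449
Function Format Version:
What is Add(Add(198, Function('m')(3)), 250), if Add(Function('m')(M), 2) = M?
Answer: 449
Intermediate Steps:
Function('m')(M) = Add(-2, M)
Add(Add(198, Function('m')(3)), 250) = Add(Add(198, Add(-2, 3)), 250) = Add(Add(198, 1), 250) = Add(199, 250) = 449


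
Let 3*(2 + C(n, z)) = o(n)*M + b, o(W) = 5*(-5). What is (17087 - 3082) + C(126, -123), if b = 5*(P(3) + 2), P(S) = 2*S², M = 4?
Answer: 14003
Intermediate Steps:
o(W) = -25
b = 100 (b = 5*(2*3² + 2) = 5*(2*9 + 2) = 5*(18 + 2) = 5*20 = 100)
C(n, z) = -2 (C(n, z) = -2 + (-25*4 + 100)/3 = -2 + (-100 + 100)/3 = -2 + (⅓)*0 = -2 + 0 = -2)
(17087 - 3082) + C(126, -123) = (17087 - 3082) - 2 = 14005 - 2 = 14003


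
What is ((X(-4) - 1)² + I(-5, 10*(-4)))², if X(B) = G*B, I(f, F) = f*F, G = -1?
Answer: 43681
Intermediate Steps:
I(f, F) = F*f
X(B) = -B
((X(-4) - 1)² + I(-5, 10*(-4)))² = ((-1*(-4) - 1)² + (10*(-4))*(-5))² = ((4 - 1)² - 40*(-5))² = (3² + 200)² = (9 + 200)² = 209² = 43681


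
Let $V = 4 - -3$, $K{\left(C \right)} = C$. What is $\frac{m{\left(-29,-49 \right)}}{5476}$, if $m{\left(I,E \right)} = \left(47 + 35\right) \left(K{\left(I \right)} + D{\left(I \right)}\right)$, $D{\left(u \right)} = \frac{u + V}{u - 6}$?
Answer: $- \frac{40713}{95830} \approx -0.42485$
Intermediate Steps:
$V = 7$ ($V = 4 + 3 = 7$)
$D{\left(u \right)} = \frac{7 + u}{-6 + u}$ ($D{\left(u \right)} = \frac{u + 7}{u - 6} = \frac{7 + u}{-6 + u}$)
$m{\left(I,E \right)} = 82 I + \frac{82 \left(7 + I\right)}{-6 + I}$ ($m{\left(I,E \right)} = \left(47 + 35\right) \left(I + \frac{7 + I}{-6 + I}\right) = 82 \left(I + \frac{7 + I}{-6 + I}\right) = 82 I + \frac{82 \left(7 + I\right)}{-6 + I}$)
$\frac{m{\left(-29,-49 \right)}}{5476} = \frac{82 \frac{1}{-6 - 29} \left(7 + \left(-29\right)^{2} - -145\right)}{5476} = \frac{82 \left(7 + 841 + 145\right)}{-35} \cdot \frac{1}{5476} = 82 \left(- \frac{1}{35}\right) 993 \cdot \frac{1}{5476} = \left(- \frac{81426}{35}\right) \frac{1}{5476} = - \frac{40713}{95830}$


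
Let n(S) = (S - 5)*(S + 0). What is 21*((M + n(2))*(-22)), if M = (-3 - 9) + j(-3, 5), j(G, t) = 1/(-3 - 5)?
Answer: 33495/4 ≈ 8373.8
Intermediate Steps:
j(G, t) = -1/8 (j(G, t) = 1/(-8) = -1/8)
M = -97/8 (M = (-3 - 9) - 1/8 = -12 - 1/8 = -97/8 ≈ -12.125)
n(S) = S*(-5 + S) (n(S) = (-5 + S)*S = S*(-5 + S))
21*((M + n(2))*(-22)) = 21*((-97/8 + 2*(-5 + 2))*(-22)) = 21*((-97/8 + 2*(-3))*(-22)) = 21*((-97/8 - 6)*(-22)) = 21*(-145/8*(-22)) = 21*(1595/4) = 33495/4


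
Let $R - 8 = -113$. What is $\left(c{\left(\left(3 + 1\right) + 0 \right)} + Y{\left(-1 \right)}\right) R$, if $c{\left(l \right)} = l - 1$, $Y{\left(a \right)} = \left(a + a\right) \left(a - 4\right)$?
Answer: $-1365$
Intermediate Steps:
$R = -105$ ($R = 8 - 113 = -105$)
$Y{\left(a \right)} = 2 a \left(-4 + a\right)$
$c{\left(l \right)} = -1 + l$ ($c{\left(l \right)} = l - 1 = -1 + l$)
$\left(c{\left(\left(3 + 1\right) + 0 \right)} + Y{\left(-1 \right)}\right) R = \left(\left(-1 + \left(\left(3 + 1\right) + 0\right)\right) + 2 \left(-1\right) \left(-4 - 1\right)\right) \left(-105\right) = \left(\left(-1 + \left(4 + 0\right)\right) + 2 \left(-1\right) \left(-5\right)\right) \left(-105\right) = \left(\left(-1 + 4\right) + 10\right) \left(-105\right) = \left(3 + 10\right) \left(-105\right) = 13 \left(-105\right) = -1365$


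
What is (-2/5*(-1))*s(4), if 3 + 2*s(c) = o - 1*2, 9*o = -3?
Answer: -16/15 ≈ -1.0667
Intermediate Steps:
o = -1/3 (o = (1/9)*(-3) = -1/3 ≈ -0.33333)
s(c) = -8/3 (s(c) = -3/2 + (-1/3 - 1*2)/2 = -3/2 + (-1/3 - 2)/2 = -3/2 + (1/2)*(-7/3) = -3/2 - 7/6 = -8/3)
(-2/5*(-1))*s(4) = (-2/5*(-1))*(-8/3) = (-2*1/5*(-1))*(-8/3) = -2/5*(-1)*(-8/3) = (2/5)*(-8/3) = -16/15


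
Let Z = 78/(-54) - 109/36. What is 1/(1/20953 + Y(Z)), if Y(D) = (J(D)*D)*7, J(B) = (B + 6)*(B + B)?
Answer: 488791584/209102267833 ≈ 0.0023376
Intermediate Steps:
Z = -161/36 (Z = 78*(-1/54) - 109*1/36 = -13/9 - 109/36 = -161/36 ≈ -4.4722)
J(B) = 2*B*(6 + B) (J(B) = (6 + B)*(2*B) = 2*B*(6 + B))
Y(D) = 14*D²*(6 + D) (Y(D) = ((2*D*(6 + D))*D)*7 = (2*D²*(6 + D))*7 = 14*D²*(6 + D))
1/(1/20953 + Y(Z)) = 1/(1/20953 + 14*(-161/36)²*(6 - 161/36)) = 1/(1/20953 + 14*(25921/1296)*(55/36)) = 1/(1/20953 + 9979585/23328) = 1/(209102267833/488791584) = 488791584/209102267833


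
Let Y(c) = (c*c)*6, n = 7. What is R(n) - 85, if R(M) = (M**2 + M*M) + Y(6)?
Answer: 229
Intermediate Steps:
Y(c) = 6*c**2 (Y(c) = c**2*6 = 6*c**2)
R(M) = 216 + 2*M**2 (R(M) = (M**2 + M*M) + 6*6**2 = (M**2 + M**2) + 6*36 = 2*M**2 + 216 = 216 + 2*M**2)
R(n) - 85 = (216 + 2*7**2) - 85 = (216 + 2*49) - 85 = (216 + 98) - 85 = 314 - 85 = 229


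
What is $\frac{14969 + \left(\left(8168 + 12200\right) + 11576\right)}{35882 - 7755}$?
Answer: $\frac{46913}{28127} \approx 1.6679$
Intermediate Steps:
$\frac{14969 + \left(\left(8168 + 12200\right) + 11576\right)}{35882 - 7755} = \frac{14969 + \left(20368 + 11576\right)}{28127} = \left(14969 + 31944\right) \frac{1}{28127} = 46913 \cdot \frac{1}{28127} = \frac{46913}{28127}$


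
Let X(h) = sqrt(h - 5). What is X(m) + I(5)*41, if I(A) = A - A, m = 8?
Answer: sqrt(3) ≈ 1.7320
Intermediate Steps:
I(A) = 0
X(h) = sqrt(-5 + h)
X(m) + I(5)*41 = sqrt(-5 + 8) + 0*41 = sqrt(3) + 0 = sqrt(3)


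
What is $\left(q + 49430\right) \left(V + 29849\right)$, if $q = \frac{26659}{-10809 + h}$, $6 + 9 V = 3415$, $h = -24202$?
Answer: $\frac{470800771665550}{315099} \approx 1.4941 \cdot 10^{9}$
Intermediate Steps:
$V = \frac{3409}{9}$ ($V = - \frac{2}{3} + \frac{1}{9} \cdot 3415 = - \frac{2}{3} + \frac{3415}{9} = \frac{3409}{9} \approx 378.78$)
$q = - \frac{26659}{35011}$ ($q = \frac{26659}{-10809 - 24202} = \frac{26659}{-35011} = 26659 \left(- \frac{1}{35011}\right) = - \frac{26659}{35011} \approx -0.76145$)
$\left(q + 49430\right) \left(V + 29849\right) = \left(- \frac{26659}{35011} + 49430\right) \left(\frac{3409}{9} + 29849\right) = \frac{1730567071}{35011} \cdot \frac{272050}{9} = \frac{470800771665550}{315099}$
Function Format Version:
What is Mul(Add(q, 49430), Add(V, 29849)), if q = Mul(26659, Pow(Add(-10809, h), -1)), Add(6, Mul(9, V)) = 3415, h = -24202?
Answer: Rational(470800771665550, 315099) ≈ 1.4941e+9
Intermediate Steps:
V = Rational(3409, 9) (V = Add(Rational(-2, 3), Mul(Rational(1, 9), 3415)) = Add(Rational(-2, 3), Rational(3415, 9)) = Rational(3409, 9) ≈ 378.78)
q = Rational(-26659, 35011) (q = Mul(26659, Pow(Add(-10809, -24202), -1)) = Mul(26659, Pow(-35011, -1)) = Mul(26659, Rational(-1, 35011)) = Rational(-26659, 35011) ≈ -0.76145)
Mul(Add(q, 49430), Add(V, 29849)) = Mul(Add(Rational(-26659, 35011), 49430), Add(Rational(3409, 9), 29849)) = Mul(Rational(1730567071, 35011), Rational(272050, 9)) = Rational(470800771665550, 315099)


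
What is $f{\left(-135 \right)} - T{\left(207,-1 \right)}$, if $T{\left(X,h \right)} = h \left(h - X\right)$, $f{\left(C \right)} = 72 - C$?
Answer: $-1$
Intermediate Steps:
$f{\left(-135 \right)} - T{\left(207,-1 \right)} = \left(72 - -135\right) - - (-1 - 207) = \left(72 + 135\right) - - (-1 - 207) = 207 - \left(-1\right) \left(-208\right) = 207 - 208 = -1$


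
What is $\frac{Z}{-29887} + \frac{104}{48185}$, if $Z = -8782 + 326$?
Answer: $\frac{410560608}{1440105095} \approx 0.28509$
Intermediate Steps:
$Z = -8456$
$\frac{Z}{-29887} + \frac{104}{48185} = - \frac{8456}{-29887} + \frac{104}{48185} = \left(-8456\right) \left(- \frac{1}{29887}\right) + 104 \cdot \frac{1}{48185} = \frac{8456}{29887} + \frac{104}{48185} = \frac{410560608}{1440105095}$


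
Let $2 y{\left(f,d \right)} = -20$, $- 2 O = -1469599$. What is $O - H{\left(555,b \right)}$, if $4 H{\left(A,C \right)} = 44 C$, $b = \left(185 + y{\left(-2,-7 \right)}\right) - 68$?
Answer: $\frac{1467245}{2} \approx 7.3362 \cdot 10^{5}$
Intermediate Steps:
$O = \frac{1469599}{2}$ ($O = \left(- \frac{1}{2}\right) \left(-1469599\right) = \frac{1469599}{2} \approx 7.348 \cdot 10^{5}$)
$y{\left(f,d \right)} = -10$ ($y{\left(f,d \right)} = \frac{1}{2} \left(-20\right) = -10$)
$b = 107$ ($b = \left(185 - 10\right) - 68 = 175 - 68 = 107$)
$H{\left(A,C \right)} = 11 C$ ($H{\left(A,C \right)} = \frac{44 C}{4} = 11 C$)
$O - H{\left(555,b \right)} = \frac{1469599}{2} - 11 \cdot 107 = \frac{1469599}{2} - 1177 = \frac{1467245}{2}$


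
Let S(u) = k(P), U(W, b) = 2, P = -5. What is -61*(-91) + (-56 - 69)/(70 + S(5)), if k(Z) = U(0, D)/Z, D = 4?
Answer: 1931123/348 ≈ 5549.2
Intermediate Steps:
k(Z) = 2/Z
S(u) = -2/5 (S(u) = 2/(-5) = 2*(-1/5) = -2/5)
-61*(-91) + (-56 - 69)/(70 + S(5)) = -61*(-91) + (-56 - 69)/(70 - 2/5) = 5551 - 125/348/5 = 5551 - 125*5/348 = 5551 - 625/348 = 1931123/348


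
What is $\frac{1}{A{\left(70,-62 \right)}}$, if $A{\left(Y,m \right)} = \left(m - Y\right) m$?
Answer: $\frac{1}{8184} \approx 0.00012219$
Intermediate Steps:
$A{\left(Y,m \right)} = m \left(m - Y\right)$
$\frac{1}{A{\left(70,-62 \right)}} = \frac{1}{\left(-62\right) \left(-62 - 70\right)} = \frac{1}{\left(-62\right) \left(-132\right)} = \frac{1}{8184}$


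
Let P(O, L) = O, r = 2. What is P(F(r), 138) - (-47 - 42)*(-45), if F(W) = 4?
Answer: -4001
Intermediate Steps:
P(F(r), 138) - (-47 - 42)*(-45) = 4 - (-47 - 42)*(-45) = 4 - (-89)*(-45) = 4 - 1*4005 = 4 - 4005 = -4001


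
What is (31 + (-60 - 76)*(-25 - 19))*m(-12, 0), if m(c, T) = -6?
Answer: -36090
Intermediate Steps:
(31 + (-60 - 76)*(-25 - 19))*m(-12, 0) = (31 + (-60 - 76)*(-25 - 19))*(-6) = (31 - 136*(-44))*(-6) = (31 + 5984)*(-6) = 6015*(-6) = -36090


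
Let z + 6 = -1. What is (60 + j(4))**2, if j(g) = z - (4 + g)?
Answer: 2025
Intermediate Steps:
z = -7 (z = -6 - 1 = -7)
j(g) = -11 - g (j(g) = -7 - (4 + g) = -7 + (-4 - g) = -11 - g)
(60 + j(4))**2 = (60 + (-11 - 1*4))**2 = (60 + (-11 - 4))**2 = (60 - 15)**2 = 45**2 = 2025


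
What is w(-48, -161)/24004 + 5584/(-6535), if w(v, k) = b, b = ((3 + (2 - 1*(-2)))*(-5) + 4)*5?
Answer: -135051261/156866140 ≈ -0.86093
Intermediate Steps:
b = -155 (b = ((3 + (2 + 2))*(-5) + 4)*5 = ((3 + 4)*(-5) + 4)*5 = (7*(-5) + 4)*5 = (-35 + 4)*5 = -31*5 = -155)
w(v, k) = -155
w(-48, -161)/24004 + 5584/(-6535) = -155/24004 + 5584/(-6535) = -155*1/24004 + 5584*(-1/6535) = -155/24004 - 5584/6535 = -135051261/156866140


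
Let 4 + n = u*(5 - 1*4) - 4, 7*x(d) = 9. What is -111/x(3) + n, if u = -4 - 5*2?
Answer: -325/3 ≈ -108.33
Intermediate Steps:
x(d) = 9/7 (x(d) = (⅐)*9 = 9/7)
u = -14 (u = -4 - 10 = -14)
n = -22 (n = -4 + (-14*(5 - 1*4) - 4) = -4 + (-14*(5 - 4) - 4) = -4 + (-14*1 - 4) = -4 + (-14 - 4) = -4 - 18 = -22)
-111/x(3) + n = -111/9/7 - 22 = -111*7/9 - 22 = -259/3 - 22 = -325/3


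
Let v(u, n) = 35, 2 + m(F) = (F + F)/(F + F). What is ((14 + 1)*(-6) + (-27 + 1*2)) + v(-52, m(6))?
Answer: -80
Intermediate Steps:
m(F) = -1 (m(F) = -2 + (F + F)/(F + F) = -2 + (2*F)/((2*F)) = -2 + (2*F)*(1/(2*F)) = -2 + 1 = -1)
((14 + 1)*(-6) + (-27 + 1*2)) + v(-52, m(6)) = ((14 + 1)*(-6) + (-27 + 1*2)) + 35 = (15*(-6) + (-27 + 2)) + 35 = (-90 - 25) + 35 = -115 + 35 = -80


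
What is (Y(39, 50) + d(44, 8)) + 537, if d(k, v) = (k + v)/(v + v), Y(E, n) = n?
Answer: 2361/4 ≈ 590.25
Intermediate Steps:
d(k, v) = (k + v)/(2*v) (d(k, v) = (k + v)/((2*v)) = (k + v)*(1/(2*v)) = (k + v)/(2*v))
(Y(39, 50) + d(44, 8)) + 537 = (50 + (½)*(44 + 8)/8) + 537 = (50 + (½)*(⅛)*52) + 537 = (50 + 13/4) + 537 = 213/4 + 537 = 2361/4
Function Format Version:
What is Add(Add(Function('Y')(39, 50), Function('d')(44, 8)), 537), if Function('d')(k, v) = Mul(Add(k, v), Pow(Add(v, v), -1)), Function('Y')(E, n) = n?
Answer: Rational(2361, 4) ≈ 590.25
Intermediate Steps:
Function('d')(k, v) = Mul(Rational(1, 2), Pow(v, -1), Add(k, v)) (Function('d')(k, v) = Mul(Add(k, v), Pow(Mul(2, v), -1)) = Mul(Add(k, v), Mul(Rational(1, 2), Pow(v, -1))) = Mul(Rational(1, 2), Pow(v, -1), Add(k, v)))
Add(Add(Function('Y')(39, 50), Function('d')(44, 8)), 537) = Add(Add(50, Mul(Rational(1, 2), Pow(8, -1), Add(44, 8))), 537) = Add(Add(50, Mul(Rational(1, 2), Rational(1, 8), 52)), 537) = Add(Add(50, Rational(13, 4)), 537) = Add(Rational(213, 4), 537) = Rational(2361, 4)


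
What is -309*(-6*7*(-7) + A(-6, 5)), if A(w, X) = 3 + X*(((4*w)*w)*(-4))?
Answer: 798147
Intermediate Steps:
A(w, X) = 3 - 16*X*w² (A(w, X) = 3 + X*((4*w²)*(-4)) = 3 + X*(-16*w²) = 3 - 16*X*w²)
-309*(-6*7*(-7) + A(-6, 5)) = -309*(-6*7*(-7) + (3 - 16*5*(-6)²)) = -309*(-42*(-7) + (3 - 16*5*36)) = -309*(294 + (3 - 2880)) = -309*(294 - 2877) = -309*(-2583) = 798147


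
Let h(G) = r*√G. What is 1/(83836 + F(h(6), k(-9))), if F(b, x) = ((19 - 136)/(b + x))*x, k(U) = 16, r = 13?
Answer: 7947205/666575322316 + 1521*√6/333287661158 ≈ 1.1934e-5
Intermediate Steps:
h(G) = 13*√G
F(b, x) = -117*x/(b + x) (F(b, x) = (-117/(b + x))*x = -117*x/(b + x))
1/(83836 + F(h(6), k(-9))) = 1/(83836 - 117*16/(13*√6 + 16)) = 1/(83836 - 117*16/(16 + 13*√6)) = 1/(83836 - 1872/(16 + 13*√6))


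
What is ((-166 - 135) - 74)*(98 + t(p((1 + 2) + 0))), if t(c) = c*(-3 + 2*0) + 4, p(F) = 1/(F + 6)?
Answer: -38125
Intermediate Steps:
p(F) = 1/(6 + F)
t(c) = 4 - 3*c (t(c) = c*(-3 + 0) + 4 = c*(-3) + 4 = -3*c + 4 = 4 - 3*c)
((-166 - 135) - 74)*(98 + t(p((1 + 2) + 0))) = ((-166 - 135) - 74)*(98 + (4 - 3/(6 + ((1 + 2) + 0)))) = (-301 - 74)*(98 + (4 - 3/(6 + (3 + 0)))) = -375*(98 + (4 - 3/(6 + 3))) = -375*(98 + (4 - 3/9)) = -375*(98 + (4 - 3*1/9)) = -375*(98 + (4 - 1/3)) = -375*(98 + 11/3) = -375*305/3 = -38125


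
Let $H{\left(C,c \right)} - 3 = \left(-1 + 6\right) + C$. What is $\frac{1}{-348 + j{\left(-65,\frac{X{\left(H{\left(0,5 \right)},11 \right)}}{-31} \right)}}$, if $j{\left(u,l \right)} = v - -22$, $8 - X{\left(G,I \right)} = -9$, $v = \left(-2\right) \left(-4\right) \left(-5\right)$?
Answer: $- \frac{1}{366} \approx -0.0027322$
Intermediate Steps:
$v = -40$ ($v = 8 \left(-5\right) = -40$)
$H{\left(C,c \right)} = 8 + C$ ($H{\left(C,c \right)} = 3 + \left(\left(-1 + 6\right) + C\right) = 3 + \left(5 + C\right) = 8 + C$)
$X{\left(G,I \right)} = 17$ ($X{\left(G,I \right)} = 8 - -9 = 8 + 9 = 17$)
$j{\left(u,l \right)} = -18$ ($j{\left(u,l \right)} = -40 - -22 = -40 + 22 = -18$)
$\frac{1}{-348 + j{\left(-65,\frac{X{\left(H{\left(0,5 \right)},11 \right)}}{-31} \right)}} = \frac{1}{-348 - 18} = \frac{1}{-366} = - \frac{1}{366}$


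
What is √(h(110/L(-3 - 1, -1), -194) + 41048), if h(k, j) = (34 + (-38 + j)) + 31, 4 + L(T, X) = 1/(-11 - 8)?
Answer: √40881 ≈ 202.19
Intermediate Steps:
L(T, X) = -77/19 (L(T, X) = -4 + 1/(-11 - 8) = -4 + 1/(-19) = -4 - 1/19 = -77/19)
h(k, j) = 27 + j (h(k, j) = (-4 + j) + 31 = 27 + j)
√(h(110/L(-3 - 1, -1), -194) + 41048) = √((27 - 194) + 41048) = √(-167 + 41048) = √40881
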